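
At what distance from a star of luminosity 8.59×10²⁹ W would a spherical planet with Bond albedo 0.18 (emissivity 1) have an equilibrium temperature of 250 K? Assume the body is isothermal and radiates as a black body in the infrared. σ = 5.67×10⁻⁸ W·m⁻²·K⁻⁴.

d ≈ 7.95×10¹² m

For an isothermal black-emitting sphere, (1−a)S·πr² = σ·4πr²·T⁴ ⇒ S = 4σT⁴/(1−a).
S = 4·5.67×10⁻⁸·(250)⁴/0.820 = 1080 W/m².
Flux falls as S = L/(4πd²), so d = √(L/(4πS)) = √(8.59×10²⁹/(4π·1080)).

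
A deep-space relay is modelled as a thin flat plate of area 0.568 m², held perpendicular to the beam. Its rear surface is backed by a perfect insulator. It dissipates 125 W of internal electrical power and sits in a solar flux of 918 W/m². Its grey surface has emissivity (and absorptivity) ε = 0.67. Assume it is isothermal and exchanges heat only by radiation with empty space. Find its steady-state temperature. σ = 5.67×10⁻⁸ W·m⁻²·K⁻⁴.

T ≈ 385 K

At steady state, absorbed solar power + internal power = radiated power.
Absorbed: α·S·A_cross = 0.67·918·0.5680 = 349.4 W (cross-section A).
Total input = 349.4 + 125 = 474.4 W.
Radiated: εσ·A_surf·T⁴ with A_surf = A = 0.5680 m².
T⁴ = 474.4/(0.67·5.67×10⁻⁸·0.5680) = 2.198×10¹⁰ K⁴.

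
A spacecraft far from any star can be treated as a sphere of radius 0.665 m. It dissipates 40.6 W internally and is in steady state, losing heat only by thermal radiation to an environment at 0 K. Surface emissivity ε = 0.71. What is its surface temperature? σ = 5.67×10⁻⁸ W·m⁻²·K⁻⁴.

Steady state: internal power = radiated power, P = εσA T⁴.
Radiating area A = 4πr² = 5.557 m².
T⁴ = P/(εσA) = 40.6/(0.71·5.67×10⁻⁸·5.557) = 1.815×10⁸ K⁴.
T = (1.815×10⁸)^(1/4).

T ≈ 116 K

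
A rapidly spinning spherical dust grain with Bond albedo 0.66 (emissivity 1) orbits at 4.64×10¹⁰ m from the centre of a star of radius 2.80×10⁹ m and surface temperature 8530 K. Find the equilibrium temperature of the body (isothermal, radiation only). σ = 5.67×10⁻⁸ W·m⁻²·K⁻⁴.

T ≈ 1130 K

The star's surface emits σT_*⁴; at distance d the flux is S = σT_*⁴(R_*/d)².
S = 5.67×10⁻⁸·(8530)⁴·(2.80×10⁹/4.64×10¹⁰)² = 1.093×10⁶ W/m².
For an isothermal sphere T⁴ = (1−a)S/(4σ) = 1.639×10¹² K⁴.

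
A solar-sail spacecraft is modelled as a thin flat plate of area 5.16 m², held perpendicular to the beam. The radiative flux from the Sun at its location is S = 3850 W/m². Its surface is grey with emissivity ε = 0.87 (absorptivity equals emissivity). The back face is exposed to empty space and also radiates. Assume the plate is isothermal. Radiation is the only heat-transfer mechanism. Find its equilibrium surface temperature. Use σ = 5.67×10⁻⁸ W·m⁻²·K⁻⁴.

T ≈ 429 K

At equilibrium, absorbed power = emitted power.
Absorbing cross-section = A = 5.160 m²; emitting surface = 2A = 10.32 m² (ratio 2).
εS·A_cross = εσ·A_surf·T⁴  ⇒  T⁴ = S/(2σ)   (ε cancels).
T⁴ = 3850/(2·5.67×10⁻⁸) = 3.395×10¹⁰ K⁴.
T = (3.395×10¹⁰)^(1/4).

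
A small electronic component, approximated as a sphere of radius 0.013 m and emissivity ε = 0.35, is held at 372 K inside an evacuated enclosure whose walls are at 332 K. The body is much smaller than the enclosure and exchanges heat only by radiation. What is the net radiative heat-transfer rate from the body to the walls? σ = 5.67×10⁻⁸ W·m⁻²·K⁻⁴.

For a small grey body in a large enclosure: P_net = εσA(T_body⁴ − T_wall⁴).
A = 4πr² = 0.002124 m²; T_body⁴ − T_wall⁴ = 1.915×10¹⁰ − 1.215×10¹⁰ = 7.001×10⁹ K⁴.
|P_net| = 0.35·5.67×10⁻⁸·0.002124·7.001×10⁹.

P_net ≈ 0.295 W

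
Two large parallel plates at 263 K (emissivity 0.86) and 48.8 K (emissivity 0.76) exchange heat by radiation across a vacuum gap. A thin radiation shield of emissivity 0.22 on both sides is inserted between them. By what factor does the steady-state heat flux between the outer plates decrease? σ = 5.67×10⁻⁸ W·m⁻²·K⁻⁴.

factor ≈ 6.47

Without shield: q₀ = σΔ(T⁴)/(1/ε₁+1/ε₂−1) with denominator 1.479.
With shield the two gaps are in series; the resistances add: (1/ε₁+1/ε_s−1)+(1/ε_s+1/ε₂−1) = 4.708+4.861 = 9.569.
Heat-flux ratio q₀/q = 9.569/1.479.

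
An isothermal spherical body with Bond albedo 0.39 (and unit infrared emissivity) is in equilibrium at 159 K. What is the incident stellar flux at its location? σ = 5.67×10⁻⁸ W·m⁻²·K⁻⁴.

S ≈ 238 W/m²

(1−a)S·πr² = σ·4πr²·T⁴ ⇒ S = 4σT⁴/(1−a).
S = 4·5.67×10⁻⁸·6.391×10⁸/0.610.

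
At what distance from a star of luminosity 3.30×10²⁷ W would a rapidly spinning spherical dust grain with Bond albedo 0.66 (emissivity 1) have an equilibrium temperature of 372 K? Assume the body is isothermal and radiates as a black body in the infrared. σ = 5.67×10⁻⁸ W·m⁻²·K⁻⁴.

For an isothermal black-emitting sphere, (1−a)S·πr² = σ·4πr²·T⁴ ⇒ S = 4σT⁴/(1−a).
S = 4·5.67×10⁻⁸·(372)⁴/0.340 = 12770 W/m².
Flux falls as S = L/(4πd²), so d = √(L/(4πS)) = √(3.30×10²⁷/(4π·12770)).

d ≈ 1.43×10¹¹ m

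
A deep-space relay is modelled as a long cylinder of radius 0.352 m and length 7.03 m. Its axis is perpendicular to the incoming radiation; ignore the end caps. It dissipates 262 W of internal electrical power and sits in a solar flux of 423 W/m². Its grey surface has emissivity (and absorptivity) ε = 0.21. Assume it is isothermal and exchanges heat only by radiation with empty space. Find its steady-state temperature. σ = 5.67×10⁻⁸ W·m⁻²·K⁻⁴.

T ≈ 248 K

At steady state, absorbed solar power + internal power = radiated power.
Absorbed: α·S·A_cross = 0.21·423·4.949 = 439.6 W (cross-section 2rL).
Total input = 439.6 + 262 = 701.6 W.
Radiated: εσ·A_surf·T⁴ with A_surf = 2πrL = 15.55 m².
T⁴ = 701.6/(0.21·5.67×10⁻⁸·15.55) = 3.790×10⁹ K⁴.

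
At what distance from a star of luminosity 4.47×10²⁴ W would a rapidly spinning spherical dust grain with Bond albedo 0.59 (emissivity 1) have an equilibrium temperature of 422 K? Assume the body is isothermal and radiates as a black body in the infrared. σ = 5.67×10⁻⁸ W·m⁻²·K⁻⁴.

d ≈ 4.50×10⁹ m

For an isothermal black-emitting sphere, (1−a)S·πr² = σ·4πr²·T⁴ ⇒ S = 4σT⁴/(1−a).
S = 4·5.67×10⁻⁸·(422)⁴/0.410 = 17540 W/m².
Flux falls as S = L/(4πd²), so d = √(L/(4πS)) = √(4.47×10²⁴/(4π·17540)).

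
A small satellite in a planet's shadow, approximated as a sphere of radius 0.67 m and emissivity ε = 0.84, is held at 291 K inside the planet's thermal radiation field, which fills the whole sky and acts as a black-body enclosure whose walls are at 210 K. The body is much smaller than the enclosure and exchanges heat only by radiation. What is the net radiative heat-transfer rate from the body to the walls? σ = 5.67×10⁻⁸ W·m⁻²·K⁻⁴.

P_net ≈ 1400 W

For a small grey body in a large enclosure: P_net = εσA(T_body⁴ − T_wall⁴).
A = 4πr² = 5.641 m²; T_body⁴ − T_wall⁴ = 7.171×10⁹ − 1.945×10⁹ = 5.226×10⁹ K⁴.
|P_net| = 0.84·5.67×10⁻⁸·5.641·5.226×10⁹.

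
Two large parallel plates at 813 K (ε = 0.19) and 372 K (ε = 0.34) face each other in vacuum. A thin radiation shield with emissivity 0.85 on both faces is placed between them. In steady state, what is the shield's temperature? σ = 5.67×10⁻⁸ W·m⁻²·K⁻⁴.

T_s ≈ 643 K

In steady state the net flux on the hot side equals that on the cold side.
σ(T₁⁴−T_s⁴)/D₁ = σ(T_s⁴−T₂⁴)/D₂, with D₁ = 1/ε₁+1/ε_s−1 = 5.440, D₂ = 1/ε_s+1/ε₂−1 = 3.118.
Solve for T_s⁴: T_s⁴ = (D₂·T₁⁴ + D₁·T₂⁴)/(D₁+D₂) = 1.713×10¹¹ K⁴.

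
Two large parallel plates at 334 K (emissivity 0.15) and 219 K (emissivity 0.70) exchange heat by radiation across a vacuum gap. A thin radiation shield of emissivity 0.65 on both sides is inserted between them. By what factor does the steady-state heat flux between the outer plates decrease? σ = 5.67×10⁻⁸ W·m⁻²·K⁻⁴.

factor ≈ 1.29

Without shield: q₀ = σΔ(T⁴)/(1/ε₁+1/ε₂−1) with denominator 7.095.
With shield the two gaps are in series; the resistances add: (1/ε₁+1/ε_s−1)+(1/ε_s+1/ε₂−1) = 7.205+1.967 = 9.172.
Heat-flux ratio q₀/q = 9.172/7.095.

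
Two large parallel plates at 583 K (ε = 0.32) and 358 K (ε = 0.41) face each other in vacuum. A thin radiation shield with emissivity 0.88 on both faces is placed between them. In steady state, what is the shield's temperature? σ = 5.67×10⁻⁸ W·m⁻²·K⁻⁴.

T_s ≈ 495 K

In steady state the net flux on the hot side equals that on the cold side.
σ(T₁⁴−T_s⁴)/D₁ = σ(T_s⁴−T₂⁴)/D₂, with D₁ = 1/ε₁+1/ε_s−1 = 3.261, D₂ = 1/ε_s+1/ε₂−1 = 2.575.
Solve for T_s⁴: T_s⁴ = (D₂·T₁⁴ + D₁·T₂⁴)/(D₁+D₂) = 6.015×10¹⁰ K⁴.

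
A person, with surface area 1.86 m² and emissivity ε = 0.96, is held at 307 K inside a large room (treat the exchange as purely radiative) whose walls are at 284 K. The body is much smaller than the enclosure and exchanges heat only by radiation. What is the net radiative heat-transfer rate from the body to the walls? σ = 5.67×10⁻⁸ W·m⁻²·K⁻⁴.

For a small grey body in a large enclosure: P_net = εσA(T_body⁴ − T_wall⁴).
A = 1.86 m²; T_body⁴ − T_wall⁴ = 8.883×10⁹ − 6.505×10⁹ = 2.377×10⁹ K⁴.
|P_net| = 0.96·5.67×10⁻⁸·1.860·2.377×10⁹.

P_net ≈ 241 W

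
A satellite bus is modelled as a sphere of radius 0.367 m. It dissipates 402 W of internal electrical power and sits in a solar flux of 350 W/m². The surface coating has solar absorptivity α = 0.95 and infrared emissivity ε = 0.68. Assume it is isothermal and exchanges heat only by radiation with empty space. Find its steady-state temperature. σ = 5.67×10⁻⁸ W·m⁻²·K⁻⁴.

T ≈ 302 K

At steady state, absorbed solar power + internal power = radiated power.
Absorbed: α·S·A_cross = 0.95·350·0.4231 = 140.7 W (cross-section πr²).
Total input = 140.7 + 402 = 542.7 W.
Radiated: εσ·A_surf·T⁴ with A_surf = 4πr² = 1.693 m².
T⁴ = 542.7/(0.68·5.67×10⁻⁸·1.693) = 8.316×10⁹ K⁴.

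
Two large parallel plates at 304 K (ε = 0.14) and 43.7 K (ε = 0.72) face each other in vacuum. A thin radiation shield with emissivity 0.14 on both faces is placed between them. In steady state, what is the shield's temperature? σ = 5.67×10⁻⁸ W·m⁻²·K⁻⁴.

T_s ≈ 236 K

In steady state the net flux on the hot side equals that on the cold side.
σ(T₁⁴−T_s⁴)/D₁ = σ(T_s⁴−T₂⁴)/D₂, with D₁ = 1/ε₁+1/ε_s−1 = 13.29, D₂ = 1/ε_s+1/ε₂−1 = 7.532.
Solve for T_s⁴: T_s⁴ = (D₂·T₁⁴ + D₁·T₂⁴)/(D₁+D₂) = 3.092×10⁹ K⁴.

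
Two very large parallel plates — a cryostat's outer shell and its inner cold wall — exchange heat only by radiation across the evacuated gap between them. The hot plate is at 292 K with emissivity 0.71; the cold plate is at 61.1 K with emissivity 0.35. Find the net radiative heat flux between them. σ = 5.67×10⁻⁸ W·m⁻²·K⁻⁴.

q ≈ 126 W/m²

For two infinite grey parallel plates, q = σ(T₁⁴ − T₂⁴)/(1/ε₁ + 1/ε₂ − 1).
T₁⁴ − T₂⁴ = 7.270×10⁹ − 1.394×10⁷ = 7.256×10⁹ K⁴.
1/ε₁ + 1/ε₂ − 1 = 1.408 + 2.857 − 1 = 3.266.
q = 5.67×10⁻⁸ × 7.256×10⁹ / 3.266.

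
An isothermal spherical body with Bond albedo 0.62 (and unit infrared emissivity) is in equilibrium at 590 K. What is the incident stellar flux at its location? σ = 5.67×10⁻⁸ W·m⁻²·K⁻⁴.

S ≈ 72300 W/m²

(1−a)S·πr² = σ·4πr²·T⁴ ⇒ S = 4σT⁴/(1−a).
S = 4·5.67×10⁻⁸·1.212×10¹¹/0.380.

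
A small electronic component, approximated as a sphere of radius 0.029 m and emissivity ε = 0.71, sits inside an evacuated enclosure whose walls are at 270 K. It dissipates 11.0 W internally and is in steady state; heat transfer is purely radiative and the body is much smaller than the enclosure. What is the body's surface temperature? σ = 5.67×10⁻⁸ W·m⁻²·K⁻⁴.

For a small grey body in a large enclosure, net radiated power = εσA(T⁴ − T_w⁴).
Steady state: P = εσA(T⁴ − T_w⁴) with A = 4πr² = 0.01057 m².
T⁴ = P/(εσA) + T_w⁴ = 11.0/(0.71·5.67×10⁻⁸·0.01057) + (270)⁴
    = 2.586×10¹⁰ + 5.314×10⁹ = 3.117×10¹⁰ K⁴.

T ≈ 420 K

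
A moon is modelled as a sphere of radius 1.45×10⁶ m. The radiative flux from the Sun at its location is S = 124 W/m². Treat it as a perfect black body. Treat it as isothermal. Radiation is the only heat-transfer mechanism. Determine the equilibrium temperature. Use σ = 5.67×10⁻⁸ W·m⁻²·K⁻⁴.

T ≈ 153 K

At equilibrium, absorbed power = emitted power.
Absorbing cross-section = πr² = 6.605×10¹² m²; emitting surface = 4πr² = 2.642×10¹³ m² (ratio 4).
S·A_cross = εσ·A_surf·T⁴  ⇒  T⁴ = S/(4σ).
T⁴ = 1.00·124/(4·5.67×10⁻⁸) = 5.467×10⁸ K⁴.
T = (5.467×10⁸)^(1/4).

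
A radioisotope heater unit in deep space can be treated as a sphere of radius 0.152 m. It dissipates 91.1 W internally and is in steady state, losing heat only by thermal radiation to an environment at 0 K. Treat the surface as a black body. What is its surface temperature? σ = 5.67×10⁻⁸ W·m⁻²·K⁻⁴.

Steady state: internal power = radiated power, P = εσA T⁴.
Radiating area A = 4πr² = 0.2903 m².
T⁴ = P/(εσA) = 91.1/(1.0·5.67×10⁻⁸·0.2903) = 5.534×10⁹ K⁴.
T = (5.534×10⁹)^(1/4).

T ≈ 273 K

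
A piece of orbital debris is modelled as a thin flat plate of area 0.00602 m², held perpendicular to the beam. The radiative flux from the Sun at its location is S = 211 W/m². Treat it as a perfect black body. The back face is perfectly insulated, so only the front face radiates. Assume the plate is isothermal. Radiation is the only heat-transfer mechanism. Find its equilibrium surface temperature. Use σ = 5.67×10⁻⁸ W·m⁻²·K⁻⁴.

T ≈ 247 K

At equilibrium, absorbed power = emitted power.
Absorbing cross-section = A = 0.006020 m²; emitting surface = A = 0.006020 m² (ratio 1).
S·A_cross = εσ·A_surf·T⁴  ⇒  T⁴ = S/(1σ).
T⁴ = 1.00·211/(1·5.67×10⁻⁸) = 3.721×10⁹ K⁴.
T = (3.721×10⁹)^(1/4).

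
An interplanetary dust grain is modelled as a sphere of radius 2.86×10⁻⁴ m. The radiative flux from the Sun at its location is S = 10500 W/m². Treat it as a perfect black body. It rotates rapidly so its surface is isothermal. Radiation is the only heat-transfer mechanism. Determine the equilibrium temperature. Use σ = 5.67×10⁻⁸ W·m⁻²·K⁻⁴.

At equilibrium, absorbed power = emitted power.
Absorbing cross-section = πr² = 2.570×10⁻⁷ m²; emitting surface = 4πr² = 1.028×10⁻⁶ m² (ratio 4).
S·A_cross = εσ·A_surf·T⁴  ⇒  T⁴ = S/(4σ).
T⁴ = 1.00·10500/(4·5.67×10⁻⁸) = 4.630×10¹⁰ K⁴.
T = (4.630×10¹⁰)^(1/4).

T ≈ 464 K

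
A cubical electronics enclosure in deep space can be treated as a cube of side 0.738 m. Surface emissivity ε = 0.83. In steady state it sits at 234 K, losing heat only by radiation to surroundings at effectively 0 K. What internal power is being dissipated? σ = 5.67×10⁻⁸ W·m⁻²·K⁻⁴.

P ≈ 461 W

Steady state: P = εσA T⁴.
A = 6L² = 3.268 m²; T⁴ = (234)⁴ = 2.998×10⁹ K⁴.
P = 0.83 × 5.67×10⁻⁸ × 3.268 × 2.998×10⁹.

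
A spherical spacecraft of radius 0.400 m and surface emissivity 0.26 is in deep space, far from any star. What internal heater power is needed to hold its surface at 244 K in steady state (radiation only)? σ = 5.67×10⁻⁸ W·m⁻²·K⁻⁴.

P ≈ 105 W

P = εσ·4πr²·T⁴.
4πr² = 2.011 m²; T⁴ = 3.545×10⁹ K⁴.
P = 0.26·5.67×10⁻⁸·2.011·3.545×10⁹.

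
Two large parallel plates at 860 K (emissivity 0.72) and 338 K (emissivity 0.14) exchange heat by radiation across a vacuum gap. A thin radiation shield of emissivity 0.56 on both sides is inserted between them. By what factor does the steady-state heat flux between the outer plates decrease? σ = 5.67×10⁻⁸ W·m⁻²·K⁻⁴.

Without shield: q₀ = σΔ(T⁴)/(1/ε₁+1/ε₂−1) with denominator 7.532.
With shield the two gaps are in series; the resistances add: (1/ε₁+1/ε_s−1)+(1/ε_s+1/ε₂−1) = 2.175+7.929 = 10.10.
Heat-flux ratio q₀/q = 10.10/7.532.

factor ≈ 1.34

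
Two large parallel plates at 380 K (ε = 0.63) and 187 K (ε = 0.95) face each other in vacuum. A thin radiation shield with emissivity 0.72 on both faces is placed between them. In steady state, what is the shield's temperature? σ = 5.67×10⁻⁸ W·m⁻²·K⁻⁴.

T_s ≈ 312 K

In steady state the net flux on the hot side equals that on the cold side.
σ(T₁⁴−T_s⁴)/D₁ = σ(T_s⁴−T₂⁴)/D₂, with D₁ = 1/ε₁+1/ε_s−1 = 1.976, D₂ = 1/ε_s+1/ε₂−1 = 1.442.
Solve for T_s⁴: T_s⁴ = (D₂·T₁⁴ + D₁·T₂⁴)/(D₁+D₂) = 9.502×10⁹ K⁴.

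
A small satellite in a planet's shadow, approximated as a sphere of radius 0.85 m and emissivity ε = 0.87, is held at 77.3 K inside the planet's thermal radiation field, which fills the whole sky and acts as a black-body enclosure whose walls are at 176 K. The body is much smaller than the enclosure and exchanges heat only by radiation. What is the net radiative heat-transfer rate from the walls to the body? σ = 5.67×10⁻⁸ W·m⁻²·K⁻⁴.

For a small grey body in a large enclosure: P_net = εσA(T_body⁴ − T_wall⁴).
A = 4πr² = 9.079 m²; T_body⁴ − T_wall⁴ = 3.570×10⁷ − 9.595×10⁸ = -9.238×10⁸ K⁴.
|P_net| = 0.87·5.67×10⁻⁸·9.079·9.238×10⁸.

P_net ≈ 414 W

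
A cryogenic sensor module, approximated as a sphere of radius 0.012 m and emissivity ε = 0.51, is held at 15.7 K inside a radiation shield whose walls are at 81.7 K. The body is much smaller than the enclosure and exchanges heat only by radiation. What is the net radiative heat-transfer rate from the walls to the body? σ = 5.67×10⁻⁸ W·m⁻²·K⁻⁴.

P_net ≈ 0.00233 W

For a small grey body in a large enclosure: P_net = εσA(T_body⁴ − T_wall⁴).
A = 4πr² = 0.001810 m²; T_body⁴ − T_wall⁴ = 60760 − 4.455×10⁷ = -4.449×10⁷ K⁴.
|P_net| = 0.51·5.67×10⁻⁸·0.001810·4.449×10⁷.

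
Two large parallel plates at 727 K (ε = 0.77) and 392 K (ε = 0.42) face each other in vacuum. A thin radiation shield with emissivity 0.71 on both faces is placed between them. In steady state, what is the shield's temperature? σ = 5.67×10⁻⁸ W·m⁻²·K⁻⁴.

In steady state the net flux on the hot side equals that on the cold side.
σ(T₁⁴−T_s⁴)/D₁ = σ(T_s⁴−T₂⁴)/D₂, with D₁ = 1/ε₁+1/ε_s−1 = 1.707, D₂ = 1/ε_s+1/ε₂−1 = 2.789.
Solve for T_s⁴: T_s⁴ = (D₂·T₁⁴ + D₁·T₂⁴)/(D₁+D₂) = 1.823×10¹¹ K⁴.

T_s ≈ 653 K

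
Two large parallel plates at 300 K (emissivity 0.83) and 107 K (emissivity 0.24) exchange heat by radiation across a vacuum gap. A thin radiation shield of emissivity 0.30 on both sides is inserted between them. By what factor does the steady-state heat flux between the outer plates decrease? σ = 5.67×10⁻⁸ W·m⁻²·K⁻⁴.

Without shield: q₀ = σΔ(T⁴)/(1/ε₁+1/ε₂−1) with denominator 4.371.
With shield the two gaps are in series; the resistances add: (1/ε₁+1/ε_s−1)+(1/ε_s+1/ε₂−1) = 3.538+6.500 = 10.04.
Heat-flux ratio q₀/q = 10.04/4.371.

factor ≈ 2.30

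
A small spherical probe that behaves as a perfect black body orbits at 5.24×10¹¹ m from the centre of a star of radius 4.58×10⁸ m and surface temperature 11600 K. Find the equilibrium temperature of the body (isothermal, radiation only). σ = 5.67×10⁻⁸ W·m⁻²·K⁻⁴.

T ≈ 242 K

The star's surface emits σT_*⁴; at distance d the flux is S = σT_*⁴(R_*/d)².
S = 5.67×10⁻⁸·(11600)⁴·(4.58×10⁸/5.24×10¹¹)² = 784.3 W/m².
For an isothermal sphere T⁴ = (1−a)S/(4σ) = 3.458×10⁹ K⁴.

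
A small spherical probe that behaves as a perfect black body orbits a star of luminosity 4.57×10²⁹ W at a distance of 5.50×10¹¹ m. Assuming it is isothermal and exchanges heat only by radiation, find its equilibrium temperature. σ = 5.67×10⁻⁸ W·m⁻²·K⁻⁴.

T ≈ 853 K

First find the stellar flux at distance d: S = L/(4πd²) = 4.57×10²⁹/(4π·(5.50×10¹¹)²) = 1.202×10⁵ W/m².
For an isothermal sphere, absorbed (1−a)S·πr² = emitted σ·4πr²·T⁴, so T⁴ = (1−a)S/(4σ).
T⁴ = 1.00·1.202×10⁵/(4·5.67×10⁻⁸) = 5.301×10¹¹ K⁴.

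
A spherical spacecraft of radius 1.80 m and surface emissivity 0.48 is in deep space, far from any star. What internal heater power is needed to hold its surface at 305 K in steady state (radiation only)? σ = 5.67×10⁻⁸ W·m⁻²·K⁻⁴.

P ≈ 9590 W

P = εσ·4πr²·T⁴.
4πr² = 40.72 m²; T⁴ = 8.654×10⁹ K⁴.
P = 0.48·5.67×10⁻⁸·40.72·8.654×10⁹.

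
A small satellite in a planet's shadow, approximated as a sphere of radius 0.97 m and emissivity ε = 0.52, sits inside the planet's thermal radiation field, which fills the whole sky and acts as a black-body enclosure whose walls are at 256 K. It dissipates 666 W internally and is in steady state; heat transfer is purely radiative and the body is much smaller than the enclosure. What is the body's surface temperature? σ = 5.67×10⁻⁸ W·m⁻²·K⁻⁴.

For a small grey body in a large enclosure, net radiated power = εσA(T⁴ − T_w⁴).
Steady state: P = εσA(T⁴ − T_w⁴) with A = 4πr² = 11.82 m².
T⁴ = P/(εσA) + T_w⁴ = 666/(0.52·5.67×10⁻⁸·11.82) + (256)⁴
    = 1.910×10⁹ + 4.295×10⁹ = 6.205×10⁹ K⁴.

T ≈ 281 K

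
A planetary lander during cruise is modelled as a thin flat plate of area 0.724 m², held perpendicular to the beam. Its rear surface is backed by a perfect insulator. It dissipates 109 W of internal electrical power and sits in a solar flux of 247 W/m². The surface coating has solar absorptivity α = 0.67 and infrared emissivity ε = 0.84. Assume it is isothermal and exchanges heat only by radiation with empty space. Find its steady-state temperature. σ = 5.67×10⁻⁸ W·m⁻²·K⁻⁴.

T ≈ 285 K

At steady state, absorbed solar power + internal power = radiated power.
Absorbed: α·S·A_cross = 0.67·247·0.7240 = 119.8 W (cross-section A).
Total input = 119.8 + 109 = 228.8 W.
Radiated: εσ·A_surf·T⁴ with A_surf = A = 0.7240 m².
T⁴ = 228.8/(0.84·5.67×10⁻⁸·0.7240) = 6.636×10⁹ K⁴.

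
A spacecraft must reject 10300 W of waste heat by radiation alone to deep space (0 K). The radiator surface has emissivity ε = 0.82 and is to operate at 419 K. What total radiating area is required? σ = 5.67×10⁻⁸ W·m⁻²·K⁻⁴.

A ≈ 7.19 m²

P = εσA T⁴ ⇒ A = P/(εσT⁴).
T⁴ = 3.082×10¹⁰ K⁴.
A = 10300/(0.82 × 5.67×10⁻⁸ × 3.082×10¹⁰).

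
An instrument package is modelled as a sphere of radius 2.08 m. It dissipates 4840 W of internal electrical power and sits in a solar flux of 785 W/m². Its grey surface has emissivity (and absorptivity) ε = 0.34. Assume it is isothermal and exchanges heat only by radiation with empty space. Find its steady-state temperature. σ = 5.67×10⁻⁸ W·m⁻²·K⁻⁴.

At steady state, absorbed solar power + internal power = radiated power.
Absorbed: α·S·A_cross = 0.34·785·13.59 = 3628 W (cross-section πr²).
Total input = 3628 + 4840 = 8468 W.
Radiated: εσ·A_surf·T⁴ with A_surf = 4πr² = 54.37 m².
T⁴ = 8468/(0.34·5.67×10⁻⁸·54.37) = 8.079×10⁹ K⁴.

T ≈ 300 K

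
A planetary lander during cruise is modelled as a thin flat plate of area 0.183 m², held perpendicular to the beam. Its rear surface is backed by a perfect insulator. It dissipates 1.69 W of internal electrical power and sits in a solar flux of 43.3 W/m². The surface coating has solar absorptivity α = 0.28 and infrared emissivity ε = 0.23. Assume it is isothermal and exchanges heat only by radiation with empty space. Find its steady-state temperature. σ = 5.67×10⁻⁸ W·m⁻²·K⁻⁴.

T ≈ 201 K

At steady state, absorbed solar power + internal power = radiated power.
Absorbed: α·S·A_cross = 0.28·43.3·0.1830 = 2.219 W (cross-section A).
Total input = 2.219 + 1.69 = 3.909 W.
Radiated: εσ·A_surf·T⁴ with A_surf = A = 0.1830 m².
T⁴ = 3.909/(0.23·5.67×10⁻⁸·0.1830) = 1.638×10⁹ K⁴.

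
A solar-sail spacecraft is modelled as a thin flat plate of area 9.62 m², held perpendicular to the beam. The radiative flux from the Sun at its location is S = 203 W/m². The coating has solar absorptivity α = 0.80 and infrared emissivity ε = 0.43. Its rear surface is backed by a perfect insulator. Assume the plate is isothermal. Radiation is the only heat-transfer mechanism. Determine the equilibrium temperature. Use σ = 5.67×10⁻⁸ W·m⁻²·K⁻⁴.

T ≈ 286 K

At equilibrium, absorbed power = emitted power.
Absorbing cross-section = A = 9.620 m²; emitting surface = A = 9.620 m² (ratio 1).
αS·A_cross = εσ·A_surf·T⁴  ⇒  T⁴ = αS/(ε·1σ).
T⁴ = 0.800·203/(0.43·1·5.67×10⁻⁸) = 6.661×10⁹ K⁴.
T = (6.661×10⁹)^(1/4).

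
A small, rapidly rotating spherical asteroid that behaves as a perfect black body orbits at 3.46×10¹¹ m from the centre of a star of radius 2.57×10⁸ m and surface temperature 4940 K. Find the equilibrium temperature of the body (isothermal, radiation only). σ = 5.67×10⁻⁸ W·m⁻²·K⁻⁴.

T ≈ 95.2 K

The star's surface emits σT_*⁴; at distance d the flux is S = σT_*⁴(R_*/d)².
S = 5.67×10⁻⁸·(4940)⁴·(2.57×10⁸/3.46×10¹¹)² = 18.63 W/m².
For an isothermal sphere T⁴ = (1−a)S/(4σ) = 8.214×10⁷ K⁴.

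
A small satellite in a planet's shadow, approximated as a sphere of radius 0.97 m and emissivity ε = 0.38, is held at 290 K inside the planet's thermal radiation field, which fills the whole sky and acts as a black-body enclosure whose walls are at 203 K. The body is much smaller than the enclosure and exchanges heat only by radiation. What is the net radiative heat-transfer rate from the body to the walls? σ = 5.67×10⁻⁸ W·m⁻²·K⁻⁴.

P_net ≈ 1370 W

For a small grey body in a large enclosure: P_net = εσA(T_body⁴ − T_wall⁴).
A = 4πr² = 11.82 m²; T_body⁴ − T_wall⁴ = 7.073×10⁹ − 1.698×10⁹ = 5.375×10⁹ K⁴.
|P_net| = 0.38·5.67×10⁻⁸·11.82·5.375×10⁹.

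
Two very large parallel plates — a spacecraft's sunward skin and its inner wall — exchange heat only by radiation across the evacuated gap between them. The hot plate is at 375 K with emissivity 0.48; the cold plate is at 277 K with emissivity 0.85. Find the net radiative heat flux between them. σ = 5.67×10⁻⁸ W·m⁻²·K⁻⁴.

q ≈ 348 W/m²

For two infinite grey parallel plates, q = σ(T₁⁴ − T₂⁴)/(1/ε₁ + 1/ε₂ − 1).
T₁⁴ − T₂⁴ = 1.978×10¹⁰ − 5.887×10⁹ = 1.389×10¹⁰ K⁴.
1/ε₁ + 1/ε₂ − 1 = 2.083 + 1.176 − 1 = 2.260.
q = 5.67×10⁻⁸ × 1.389×10¹⁰ / 2.260.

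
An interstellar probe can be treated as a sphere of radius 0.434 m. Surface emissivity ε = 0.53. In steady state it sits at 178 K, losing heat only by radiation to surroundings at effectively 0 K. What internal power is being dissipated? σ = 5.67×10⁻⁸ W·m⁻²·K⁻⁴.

P ≈ 71.4 W

Steady state: P = εσA T⁴.
A = 4πr² = 2.367 m²; T⁴ = (178)⁴ = 1.004×10⁹ K⁴.
P = 0.53 × 5.67×10⁻⁸ × 2.367 × 1.004×10⁹.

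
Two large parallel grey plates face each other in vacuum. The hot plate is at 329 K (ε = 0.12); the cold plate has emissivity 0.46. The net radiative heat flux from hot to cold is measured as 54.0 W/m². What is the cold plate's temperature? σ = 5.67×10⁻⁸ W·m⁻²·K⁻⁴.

T₂ ≈ 227 K

q = σ(T₁⁴ − T₂⁴)/(1/ε₁ + 1/ε₂ − 1); denominator = 9.507.
T₂⁴ = T₁⁴ − q·(1/ε₁+1/ε₂−1)/σ = 1.172×10¹⁰ − 54.0·9.507/5.67×10⁻⁸
    = 2.662×10⁹ K⁴.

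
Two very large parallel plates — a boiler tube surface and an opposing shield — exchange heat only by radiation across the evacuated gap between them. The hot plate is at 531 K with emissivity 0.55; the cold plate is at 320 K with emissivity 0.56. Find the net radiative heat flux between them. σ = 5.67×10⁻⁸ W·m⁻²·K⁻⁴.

q ≈ 1500 W/m²

For two infinite grey parallel plates, q = σ(T₁⁴ − T₂⁴)/(1/ε₁ + 1/ε₂ − 1).
T₁⁴ − T₂⁴ = 7.950×10¹⁰ − 1.049×10¹⁰ = 6.902×10¹⁰ K⁴.
1/ε₁ + 1/ε₂ − 1 = 1.818 + 1.786 − 1 = 2.604.
q = 5.67×10⁻⁸ × 6.902×10¹⁰ / 2.604.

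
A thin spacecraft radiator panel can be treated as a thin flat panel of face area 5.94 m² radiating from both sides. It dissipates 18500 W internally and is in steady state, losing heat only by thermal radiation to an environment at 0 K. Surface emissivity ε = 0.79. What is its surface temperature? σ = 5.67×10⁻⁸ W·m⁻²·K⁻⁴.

T ≈ 432 K

Steady state: internal power = radiated power, P = εσA T⁴.
Radiating area A = 2·5.94 = 11.88 m².
T⁴ = P/(εσA) = 18500/(0.79·5.67×10⁻⁸·11.88) = 3.477×10¹⁰ K⁴.
T = (3.477×10¹⁰)^(1/4).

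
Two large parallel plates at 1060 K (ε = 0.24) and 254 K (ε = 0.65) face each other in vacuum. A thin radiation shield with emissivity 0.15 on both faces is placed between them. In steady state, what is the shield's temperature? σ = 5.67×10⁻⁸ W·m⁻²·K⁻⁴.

In steady state the net flux on the hot side equals that on the cold side.
σ(T₁⁴−T_s⁴)/D₁ = σ(T_s⁴−T₂⁴)/D₂, with D₁ = 1/ε₁+1/ε_s−1 = 9.833, D₂ = 1/ε_s+1/ε₂−1 = 7.205.
Solve for T_s⁴: T_s⁴ = (D₂·T₁⁴ + D₁·T₂⁴)/(D₁+D₂) = 5.363×10¹¹ K⁴.

T_s ≈ 856 K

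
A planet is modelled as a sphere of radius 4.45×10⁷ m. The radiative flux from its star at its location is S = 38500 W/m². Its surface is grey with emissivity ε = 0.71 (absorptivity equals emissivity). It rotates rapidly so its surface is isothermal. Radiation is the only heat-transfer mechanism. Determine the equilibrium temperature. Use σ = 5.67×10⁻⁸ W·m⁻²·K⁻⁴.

T ≈ 642 K

At equilibrium, absorbed power = emitted power.
Absorbing cross-section = πr² = 6.221×10¹⁵ m²; emitting surface = 4πr² = 2.488×10¹⁶ m² (ratio 4).
εS·A_cross = εσ·A_surf·T⁴  ⇒  T⁴ = S/(4σ)   (ε cancels).
T⁴ = 38500/(4·5.67×10⁻⁸) = 1.698×10¹¹ K⁴.
T = (1.698×10¹¹)^(1/4).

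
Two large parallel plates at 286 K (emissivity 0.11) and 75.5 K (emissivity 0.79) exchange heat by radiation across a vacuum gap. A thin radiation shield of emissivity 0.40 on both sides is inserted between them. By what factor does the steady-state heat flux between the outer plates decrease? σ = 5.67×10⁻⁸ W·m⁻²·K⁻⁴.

factor ≈ 1.43

Without shield: q₀ = σΔ(T⁴)/(1/ε₁+1/ε₂−1) with denominator 9.357.
With shield the two gaps are in series; the resistances add: (1/ε₁+1/ε_s−1)+(1/ε_s+1/ε₂−1) = 10.59+2.766 = 13.36.
Heat-flux ratio q₀/q = 13.36/9.357.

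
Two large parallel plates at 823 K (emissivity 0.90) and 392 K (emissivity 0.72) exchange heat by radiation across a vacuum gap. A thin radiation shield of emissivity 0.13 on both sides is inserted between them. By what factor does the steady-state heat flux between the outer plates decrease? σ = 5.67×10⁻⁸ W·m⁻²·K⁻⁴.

factor ≈ 10.6

Without shield: q₀ = σΔ(T⁴)/(1/ε₁+1/ε₂−1) with denominator 1.500.
With shield the two gaps are in series; the resistances add: (1/ε₁+1/ε_s−1)+(1/ε_s+1/ε₂−1) = 7.803+8.081 = 15.88.
Heat-flux ratio q₀/q = 15.88/1.500.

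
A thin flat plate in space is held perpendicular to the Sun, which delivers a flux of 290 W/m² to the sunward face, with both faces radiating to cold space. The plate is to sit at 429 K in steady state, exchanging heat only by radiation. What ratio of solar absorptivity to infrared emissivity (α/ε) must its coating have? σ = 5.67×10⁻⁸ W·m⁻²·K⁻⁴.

Balance: αS·A = εσ·2A·T⁴ ⇒ α/ε = 2σT⁴/S.
α/ε = 2·5.67×10⁻⁸·(429)⁴/290 = 2·5.67×10⁻⁸·3.387×10¹⁰/290.

α/ε ≈ 13.2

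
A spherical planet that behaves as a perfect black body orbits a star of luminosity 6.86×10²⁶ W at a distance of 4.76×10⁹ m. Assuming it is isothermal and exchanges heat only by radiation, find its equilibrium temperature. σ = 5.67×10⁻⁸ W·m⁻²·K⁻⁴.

First find the stellar flux at distance d: S = L/(4πd²) = 6.86×10²⁶/(4π·(4.76×10⁹)²) = 2.409×10⁶ W/m².
For an isothermal sphere, absorbed (1−a)S·πr² = emitted σ·4πr²·T⁴, so T⁴ = (1−a)S/(4σ).
T⁴ = 1.00·2.409×10⁶/(4·5.67×10⁻⁸) = 1.062×10¹³ K⁴.

T ≈ 1810 K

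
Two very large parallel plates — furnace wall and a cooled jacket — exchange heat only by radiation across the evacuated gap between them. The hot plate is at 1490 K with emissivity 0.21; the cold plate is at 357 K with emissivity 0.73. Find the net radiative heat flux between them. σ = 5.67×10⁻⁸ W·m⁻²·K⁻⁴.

For two infinite grey parallel plates, q = σ(T₁⁴ − T₂⁴)/(1/ε₁ + 1/ε₂ − 1).
T₁⁴ − T₂⁴ = 4.929×10¹² − 1.624×10¹⁰ = 4.913×10¹² K⁴.
1/ε₁ + 1/ε₂ − 1 = 4.762 + 1.370 − 1 = 5.132.
q = 5.67×10⁻⁸ × 4.913×10¹² / 5.132.

q ≈ 54300 W/m²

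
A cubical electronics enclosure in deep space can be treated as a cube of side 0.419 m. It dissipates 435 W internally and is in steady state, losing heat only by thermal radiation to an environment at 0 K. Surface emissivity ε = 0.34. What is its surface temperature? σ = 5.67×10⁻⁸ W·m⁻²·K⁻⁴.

Steady state: internal power = radiated power, P = εσA T⁴.
Radiating area A = 6L² = 1.053 m².
T⁴ = P/(εσA) = 435/(0.34·5.67×10⁻⁸·1.053) = 2.142×10¹⁰ K⁴.
T = (2.142×10¹⁰)^(1/4).

T ≈ 383 K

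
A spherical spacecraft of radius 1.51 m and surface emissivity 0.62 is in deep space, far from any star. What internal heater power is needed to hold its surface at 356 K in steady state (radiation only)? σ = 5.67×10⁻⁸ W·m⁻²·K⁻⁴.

P = εσ·4πr²·T⁴.
4πr² = 28.65 m²; T⁴ = 1.606×10¹⁰ K⁴.
P = 0.62·5.67×10⁻⁸·28.65·1.606×10¹⁰.

P ≈ 16200 W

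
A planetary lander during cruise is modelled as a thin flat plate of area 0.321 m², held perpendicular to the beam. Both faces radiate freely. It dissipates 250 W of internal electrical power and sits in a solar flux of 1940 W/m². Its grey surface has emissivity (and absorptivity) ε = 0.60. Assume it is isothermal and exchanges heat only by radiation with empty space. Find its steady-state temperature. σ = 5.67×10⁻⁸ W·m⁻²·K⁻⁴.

At steady state, absorbed solar power + internal power = radiated power.
Absorbed: α·S·A_cross = 0.60·1940·0.3210 = 373.6 W (cross-section A).
Total input = 373.6 + 250 = 623.6 W.
Radiated: εσ·A_surf·T⁴ with A_surf = 2A = 0.6420 m².
T⁴ = 623.6/(0.60·5.67×10⁻⁸·0.6420) = 2.855×10¹⁰ K⁴.

T ≈ 411 K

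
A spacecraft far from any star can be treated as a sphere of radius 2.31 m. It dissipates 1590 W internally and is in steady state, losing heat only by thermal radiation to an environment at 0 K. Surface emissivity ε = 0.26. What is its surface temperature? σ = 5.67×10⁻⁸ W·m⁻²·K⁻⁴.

T ≈ 200 K

Steady state: internal power = radiated power, P = εσA T⁴.
Radiating area A = 4πr² = 67.06 m².
T⁴ = P/(εσA) = 1590/(0.26·5.67×10⁻⁸·67.06) = 1.608×10⁹ K⁴.
T = (1.608×10⁹)^(1/4).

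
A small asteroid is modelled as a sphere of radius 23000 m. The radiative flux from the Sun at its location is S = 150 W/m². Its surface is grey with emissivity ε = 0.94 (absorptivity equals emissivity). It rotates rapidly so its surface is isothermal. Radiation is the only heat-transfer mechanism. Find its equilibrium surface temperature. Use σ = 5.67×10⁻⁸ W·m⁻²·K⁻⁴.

At equilibrium, absorbed power = emitted power.
Absorbing cross-section = πr² = 1.662×10⁹ m²; emitting surface = 4πr² = 6.648×10⁹ m² (ratio 4).
εS·A_cross = εσ·A_surf·T⁴  ⇒  T⁴ = S/(4σ)   (ε cancels).
T⁴ = 150/(4·5.67×10⁻⁸) = 6.614×10⁸ K⁴.
T = (6.614×10⁸)^(1/4).

T ≈ 160 K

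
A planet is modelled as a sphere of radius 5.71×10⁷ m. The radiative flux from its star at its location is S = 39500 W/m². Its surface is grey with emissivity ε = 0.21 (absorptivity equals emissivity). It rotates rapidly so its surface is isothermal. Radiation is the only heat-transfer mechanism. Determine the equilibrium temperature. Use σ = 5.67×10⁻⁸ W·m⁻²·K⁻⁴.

At equilibrium, absorbed power = emitted power.
Absorbing cross-section = πr² = 1.024×10¹⁶ m²; emitting surface = 4πr² = 4.097×10¹⁶ m² (ratio 4).
εS·A_cross = εσ·A_surf·T⁴  ⇒  T⁴ = S/(4σ)   (ε cancels).
T⁴ = 39500/(4·5.67×10⁻⁸) = 1.742×10¹¹ K⁴.
T = (1.742×10¹¹)^(1/4).

T ≈ 646 K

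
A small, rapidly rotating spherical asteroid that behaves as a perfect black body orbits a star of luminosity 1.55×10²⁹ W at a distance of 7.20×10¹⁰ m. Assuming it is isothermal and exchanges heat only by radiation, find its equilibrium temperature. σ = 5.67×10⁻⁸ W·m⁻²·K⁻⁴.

T ≈ 1800 K

First find the stellar flux at distance d: S = L/(4πd²) = 1.55×10²⁹/(4π·(7.20×10¹⁰)²) = 2.379×10⁶ W/m².
For an isothermal sphere, absorbed (1−a)S·πr² = emitted σ·4πr²·T⁴, so T⁴ = (1−a)S/(4σ).
T⁴ = 1.00·2.379×10⁶/(4·5.67×10⁻⁸) = 1.049×10¹³ K⁴.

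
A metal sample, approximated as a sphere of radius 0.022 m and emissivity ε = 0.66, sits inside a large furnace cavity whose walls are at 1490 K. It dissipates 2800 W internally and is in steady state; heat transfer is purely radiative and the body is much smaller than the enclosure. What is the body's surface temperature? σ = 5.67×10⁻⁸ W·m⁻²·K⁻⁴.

For a small grey body in a large enclosure, net radiated power = εσA(T⁴ − T_w⁴).
Steady state: P = εσA(T⁴ − T_w⁴) with A = 4πr² = 0.006082 m².
T⁴ = P/(εσA) + T_w⁴ = 2800/(0.66·5.67×10⁻⁸·0.006082) + (1490)⁴
    = 1.230×10¹³ + 4.929×10¹² = 1.723×10¹³ K⁴.

T ≈ 2040 K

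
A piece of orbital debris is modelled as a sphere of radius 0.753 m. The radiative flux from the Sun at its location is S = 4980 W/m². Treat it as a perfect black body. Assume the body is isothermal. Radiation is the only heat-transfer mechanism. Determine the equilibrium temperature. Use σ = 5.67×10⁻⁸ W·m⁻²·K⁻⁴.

At equilibrium, absorbed power = emitted power.
Absorbing cross-section = πr² = 1.781 m²; emitting surface = 4πr² = 7.125 m² (ratio 4).
S·A_cross = εσ·A_surf·T⁴  ⇒  T⁴ = S/(4σ).
T⁴ = 1.00·4980/(4·5.67×10⁻⁸) = 2.196×10¹⁰ K⁴.
T = (2.196×10¹⁰)^(1/4).

T ≈ 385 K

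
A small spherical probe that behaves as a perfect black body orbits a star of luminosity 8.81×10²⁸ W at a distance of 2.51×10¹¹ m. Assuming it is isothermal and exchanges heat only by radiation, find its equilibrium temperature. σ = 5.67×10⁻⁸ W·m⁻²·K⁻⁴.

T ≈ 837 K

First find the stellar flux at distance d: S = L/(4πd²) = 8.81×10²⁸/(4π·(2.51×10¹¹)²) = 1.113×10⁵ W/m².
For an isothermal sphere, absorbed (1−a)S·πr² = emitted σ·4πr²·T⁴, so T⁴ = (1−a)S/(4σ).
T⁴ = 1.00·1.113×10⁵/(4·5.67×10⁻⁸) = 4.907×10¹¹ K⁴.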